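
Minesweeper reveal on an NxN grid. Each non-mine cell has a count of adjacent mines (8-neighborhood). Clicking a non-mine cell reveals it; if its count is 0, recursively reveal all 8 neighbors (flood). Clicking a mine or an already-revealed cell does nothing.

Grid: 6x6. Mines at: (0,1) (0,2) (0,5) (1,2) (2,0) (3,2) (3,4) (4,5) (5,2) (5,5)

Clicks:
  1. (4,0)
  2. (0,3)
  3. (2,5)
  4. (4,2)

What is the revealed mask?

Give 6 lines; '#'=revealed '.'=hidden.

Click 1 (4,0) count=0: revealed 6 new [(3,0) (3,1) (4,0) (4,1) (5,0) (5,1)] -> total=6
Click 2 (0,3) count=2: revealed 1 new [(0,3)] -> total=7
Click 3 (2,5) count=1: revealed 1 new [(2,5)] -> total=8
Click 4 (4,2) count=2: revealed 1 new [(4,2)] -> total=9

Answer: ...#..
......
.....#
##....
###...
##....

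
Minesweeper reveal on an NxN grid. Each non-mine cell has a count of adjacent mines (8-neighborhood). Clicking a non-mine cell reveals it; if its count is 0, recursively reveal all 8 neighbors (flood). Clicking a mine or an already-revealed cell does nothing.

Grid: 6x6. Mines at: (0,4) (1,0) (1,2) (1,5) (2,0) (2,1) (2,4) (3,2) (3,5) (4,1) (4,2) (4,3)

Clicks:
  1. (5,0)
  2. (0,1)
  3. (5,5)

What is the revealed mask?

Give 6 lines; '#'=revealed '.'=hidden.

Answer: .#....
......
......
......
....##
#...##

Derivation:
Click 1 (5,0) count=1: revealed 1 new [(5,0)] -> total=1
Click 2 (0,1) count=2: revealed 1 new [(0,1)] -> total=2
Click 3 (5,5) count=0: revealed 4 new [(4,4) (4,5) (5,4) (5,5)] -> total=6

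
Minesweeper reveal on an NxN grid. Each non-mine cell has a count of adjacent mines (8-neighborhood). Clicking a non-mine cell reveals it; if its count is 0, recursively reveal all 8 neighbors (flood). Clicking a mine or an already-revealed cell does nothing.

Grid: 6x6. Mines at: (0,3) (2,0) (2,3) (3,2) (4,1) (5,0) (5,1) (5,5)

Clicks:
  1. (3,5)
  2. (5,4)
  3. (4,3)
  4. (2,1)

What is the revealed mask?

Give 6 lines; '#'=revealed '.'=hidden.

Click 1 (3,5) count=0: revealed 10 new [(0,4) (0,5) (1,4) (1,5) (2,4) (2,5) (3,4) (3,5) (4,4) (4,5)] -> total=10
Click 2 (5,4) count=1: revealed 1 new [(5,4)] -> total=11
Click 3 (4,3) count=1: revealed 1 new [(4,3)] -> total=12
Click 4 (2,1) count=2: revealed 1 new [(2,1)] -> total=13

Answer: ....##
....##
.#..##
....##
...###
....#.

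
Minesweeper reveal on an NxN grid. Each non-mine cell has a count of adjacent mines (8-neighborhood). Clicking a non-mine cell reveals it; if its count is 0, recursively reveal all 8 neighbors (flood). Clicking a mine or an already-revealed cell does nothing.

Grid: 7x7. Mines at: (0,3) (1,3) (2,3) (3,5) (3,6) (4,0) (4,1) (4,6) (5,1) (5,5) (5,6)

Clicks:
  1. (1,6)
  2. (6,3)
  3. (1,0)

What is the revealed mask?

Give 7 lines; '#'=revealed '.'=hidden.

Answer: ###.###
###.###
###.###
#####..
..###..
..###..
..###..

Derivation:
Click 1 (1,6) count=0: revealed 9 new [(0,4) (0,5) (0,6) (1,4) (1,5) (1,6) (2,4) (2,5) (2,6)] -> total=9
Click 2 (6,3) count=0: revealed 12 new [(3,2) (3,3) (3,4) (4,2) (4,3) (4,4) (5,2) (5,3) (5,4) (6,2) (6,3) (6,4)] -> total=21
Click 3 (1,0) count=0: revealed 11 new [(0,0) (0,1) (0,2) (1,0) (1,1) (1,2) (2,0) (2,1) (2,2) (3,0) (3,1)] -> total=32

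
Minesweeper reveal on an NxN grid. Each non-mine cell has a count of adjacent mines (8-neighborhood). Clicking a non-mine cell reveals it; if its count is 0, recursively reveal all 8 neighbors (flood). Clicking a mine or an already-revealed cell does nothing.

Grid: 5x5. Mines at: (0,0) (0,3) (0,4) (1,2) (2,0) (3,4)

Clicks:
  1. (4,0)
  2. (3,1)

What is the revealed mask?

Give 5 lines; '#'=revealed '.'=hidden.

Answer: .....
.....
.###.
####.
####.

Derivation:
Click 1 (4,0) count=0: revealed 11 new [(2,1) (2,2) (2,3) (3,0) (3,1) (3,2) (3,3) (4,0) (4,1) (4,2) (4,3)] -> total=11
Click 2 (3,1) count=1: revealed 0 new [(none)] -> total=11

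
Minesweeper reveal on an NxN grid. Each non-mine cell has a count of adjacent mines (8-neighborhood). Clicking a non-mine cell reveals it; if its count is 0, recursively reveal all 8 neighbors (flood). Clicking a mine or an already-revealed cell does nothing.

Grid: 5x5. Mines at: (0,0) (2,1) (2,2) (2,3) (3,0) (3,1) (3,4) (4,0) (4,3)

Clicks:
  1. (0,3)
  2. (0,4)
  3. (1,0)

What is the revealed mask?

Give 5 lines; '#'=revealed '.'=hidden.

Click 1 (0,3) count=0: revealed 8 new [(0,1) (0,2) (0,3) (0,4) (1,1) (1,2) (1,3) (1,4)] -> total=8
Click 2 (0,4) count=0: revealed 0 new [(none)] -> total=8
Click 3 (1,0) count=2: revealed 1 new [(1,0)] -> total=9

Answer: .####
#####
.....
.....
.....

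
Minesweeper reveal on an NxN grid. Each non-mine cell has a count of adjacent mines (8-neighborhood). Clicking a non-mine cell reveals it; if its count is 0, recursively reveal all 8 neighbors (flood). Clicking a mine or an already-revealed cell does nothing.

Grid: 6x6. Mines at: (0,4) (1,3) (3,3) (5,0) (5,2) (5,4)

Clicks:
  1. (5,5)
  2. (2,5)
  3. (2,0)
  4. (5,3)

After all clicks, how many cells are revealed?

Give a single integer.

Answer: 25

Derivation:
Click 1 (5,5) count=1: revealed 1 new [(5,5)] -> total=1
Click 2 (2,5) count=0: revealed 8 new [(1,4) (1,5) (2,4) (2,5) (3,4) (3,5) (4,4) (4,5)] -> total=9
Click 3 (2,0) count=0: revealed 15 new [(0,0) (0,1) (0,2) (1,0) (1,1) (1,2) (2,0) (2,1) (2,2) (3,0) (3,1) (3,2) (4,0) (4,1) (4,2)] -> total=24
Click 4 (5,3) count=2: revealed 1 new [(5,3)] -> total=25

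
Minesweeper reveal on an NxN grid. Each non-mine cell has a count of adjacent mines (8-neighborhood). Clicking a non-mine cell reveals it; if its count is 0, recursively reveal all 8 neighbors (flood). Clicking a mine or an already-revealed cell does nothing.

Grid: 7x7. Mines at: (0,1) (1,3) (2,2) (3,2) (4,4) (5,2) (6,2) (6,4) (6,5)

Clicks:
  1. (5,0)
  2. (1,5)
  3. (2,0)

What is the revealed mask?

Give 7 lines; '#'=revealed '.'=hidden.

Click 1 (5,0) count=0: revealed 12 new [(1,0) (1,1) (2,0) (2,1) (3,0) (3,1) (4,0) (4,1) (5,0) (5,1) (6,0) (6,1)] -> total=12
Click 2 (1,5) count=0: revealed 16 new [(0,4) (0,5) (0,6) (1,4) (1,5) (1,6) (2,4) (2,5) (2,6) (3,4) (3,5) (3,6) (4,5) (4,6) (5,5) (5,6)] -> total=28
Click 3 (2,0) count=0: revealed 0 new [(none)] -> total=28

Answer: ....###
##..###
##..###
##..###
##...##
##...##
##.....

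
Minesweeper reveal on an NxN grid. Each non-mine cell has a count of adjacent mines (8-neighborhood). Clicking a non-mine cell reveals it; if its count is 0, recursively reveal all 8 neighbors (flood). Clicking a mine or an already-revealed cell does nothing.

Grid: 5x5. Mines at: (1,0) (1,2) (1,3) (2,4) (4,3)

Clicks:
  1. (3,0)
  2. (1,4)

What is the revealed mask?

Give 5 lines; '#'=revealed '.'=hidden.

Click 1 (3,0) count=0: revealed 9 new [(2,0) (2,1) (2,2) (3,0) (3,1) (3,2) (4,0) (4,1) (4,2)] -> total=9
Click 2 (1,4) count=2: revealed 1 new [(1,4)] -> total=10

Answer: .....
....#
###..
###..
###..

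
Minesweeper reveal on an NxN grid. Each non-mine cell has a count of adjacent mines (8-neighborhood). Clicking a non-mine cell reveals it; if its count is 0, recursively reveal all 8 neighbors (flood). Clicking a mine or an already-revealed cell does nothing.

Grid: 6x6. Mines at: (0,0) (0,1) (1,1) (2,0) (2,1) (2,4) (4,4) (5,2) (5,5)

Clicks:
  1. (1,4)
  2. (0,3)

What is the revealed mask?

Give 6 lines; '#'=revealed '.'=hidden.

Click 1 (1,4) count=1: revealed 1 new [(1,4)] -> total=1
Click 2 (0,3) count=0: revealed 7 new [(0,2) (0,3) (0,4) (0,5) (1,2) (1,3) (1,5)] -> total=8

Answer: ..####
..####
......
......
......
......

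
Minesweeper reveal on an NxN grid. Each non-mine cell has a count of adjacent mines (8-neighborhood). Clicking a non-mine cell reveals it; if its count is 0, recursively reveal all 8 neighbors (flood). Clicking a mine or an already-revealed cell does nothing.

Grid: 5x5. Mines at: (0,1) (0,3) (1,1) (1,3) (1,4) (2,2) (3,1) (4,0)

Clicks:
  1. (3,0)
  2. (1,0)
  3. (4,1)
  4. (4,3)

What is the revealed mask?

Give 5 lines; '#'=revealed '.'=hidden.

Click 1 (3,0) count=2: revealed 1 new [(3,0)] -> total=1
Click 2 (1,0) count=2: revealed 1 new [(1,0)] -> total=2
Click 3 (4,1) count=2: revealed 1 new [(4,1)] -> total=3
Click 4 (4,3) count=0: revealed 8 new [(2,3) (2,4) (3,2) (3,3) (3,4) (4,2) (4,3) (4,4)] -> total=11

Answer: .....
#....
...##
#.###
.####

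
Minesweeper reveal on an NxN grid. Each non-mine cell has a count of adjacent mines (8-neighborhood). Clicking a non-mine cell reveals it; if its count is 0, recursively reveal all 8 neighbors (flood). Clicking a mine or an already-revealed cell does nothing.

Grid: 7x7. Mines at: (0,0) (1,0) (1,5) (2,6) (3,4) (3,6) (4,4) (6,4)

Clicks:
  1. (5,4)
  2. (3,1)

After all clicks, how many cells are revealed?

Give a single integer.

Click 1 (5,4) count=2: revealed 1 new [(5,4)] -> total=1
Click 2 (3,1) count=0: revealed 29 new [(0,1) (0,2) (0,3) (0,4) (1,1) (1,2) (1,3) (1,4) (2,0) (2,1) (2,2) (2,3) (2,4) (3,0) (3,1) (3,2) (3,3) (4,0) (4,1) (4,2) (4,3) (5,0) (5,1) (5,2) (5,3) (6,0) (6,1) (6,2) (6,3)] -> total=30

Answer: 30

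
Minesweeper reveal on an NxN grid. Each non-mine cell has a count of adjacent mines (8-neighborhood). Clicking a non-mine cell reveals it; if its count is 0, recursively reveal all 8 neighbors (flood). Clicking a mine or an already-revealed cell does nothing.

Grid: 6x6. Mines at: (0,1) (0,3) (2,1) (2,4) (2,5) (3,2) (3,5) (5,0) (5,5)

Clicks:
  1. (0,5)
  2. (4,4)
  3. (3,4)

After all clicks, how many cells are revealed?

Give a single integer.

Answer: 6

Derivation:
Click 1 (0,5) count=0: revealed 4 new [(0,4) (0,5) (1,4) (1,5)] -> total=4
Click 2 (4,4) count=2: revealed 1 new [(4,4)] -> total=5
Click 3 (3,4) count=3: revealed 1 new [(3,4)] -> total=6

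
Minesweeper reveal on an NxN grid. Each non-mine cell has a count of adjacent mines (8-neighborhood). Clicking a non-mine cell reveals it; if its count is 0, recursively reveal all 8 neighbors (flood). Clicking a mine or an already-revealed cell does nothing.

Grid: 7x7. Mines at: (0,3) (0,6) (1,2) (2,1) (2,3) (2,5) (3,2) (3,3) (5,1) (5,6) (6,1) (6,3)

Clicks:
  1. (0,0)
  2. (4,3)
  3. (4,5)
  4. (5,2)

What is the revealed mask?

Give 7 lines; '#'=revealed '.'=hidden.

Answer: ##.....
##.....
.......
.......
...#.#.
..#....
.......

Derivation:
Click 1 (0,0) count=0: revealed 4 new [(0,0) (0,1) (1,0) (1,1)] -> total=4
Click 2 (4,3) count=2: revealed 1 new [(4,3)] -> total=5
Click 3 (4,5) count=1: revealed 1 new [(4,5)] -> total=6
Click 4 (5,2) count=3: revealed 1 new [(5,2)] -> total=7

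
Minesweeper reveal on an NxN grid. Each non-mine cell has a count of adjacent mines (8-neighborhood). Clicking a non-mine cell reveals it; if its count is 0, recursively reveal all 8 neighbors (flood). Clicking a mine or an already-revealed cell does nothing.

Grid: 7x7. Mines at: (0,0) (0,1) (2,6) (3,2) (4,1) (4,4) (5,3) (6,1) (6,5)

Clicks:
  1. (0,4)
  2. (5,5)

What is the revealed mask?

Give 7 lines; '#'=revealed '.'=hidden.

Click 1 (0,4) count=0: revealed 17 new [(0,2) (0,3) (0,4) (0,5) (0,6) (1,2) (1,3) (1,4) (1,5) (1,6) (2,2) (2,3) (2,4) (2,5) (3,3) (3,4) (3,5)] -> total=17
Click 2 (5,5) count=2: revealed 1 new [(5,5)] -> total=18

Answer: ..#####
..#####
..####.
...###.
.......
.....#.
.......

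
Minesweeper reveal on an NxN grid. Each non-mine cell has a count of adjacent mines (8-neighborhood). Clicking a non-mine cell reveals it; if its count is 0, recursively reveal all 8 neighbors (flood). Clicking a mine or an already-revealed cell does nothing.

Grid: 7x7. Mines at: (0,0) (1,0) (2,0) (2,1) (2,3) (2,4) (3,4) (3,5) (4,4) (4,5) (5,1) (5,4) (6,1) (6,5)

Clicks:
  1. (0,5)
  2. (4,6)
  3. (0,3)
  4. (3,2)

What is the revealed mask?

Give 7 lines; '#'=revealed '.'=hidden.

Click 1 (0,5) count=0: revealed 14 new [(0,1) (0,2) (0,3) (0,4) (0,5) (0,6) (1,1) (1,2) (1,3) (1,4) (1,5) (1,6) (2,5) (2,6)] -> total=14
Click 2 (4,6) count=2: revealed 1 new [(4,6)] -> total=15
Click 3 (0,3) count=0: revealed 0 new [(none)] -> total=15
Click 4 (3,2) count=2: revealed 1 new [(3,2)] -> total=16

Answer: .######
.######
.....##
..#....
......#
.......
.......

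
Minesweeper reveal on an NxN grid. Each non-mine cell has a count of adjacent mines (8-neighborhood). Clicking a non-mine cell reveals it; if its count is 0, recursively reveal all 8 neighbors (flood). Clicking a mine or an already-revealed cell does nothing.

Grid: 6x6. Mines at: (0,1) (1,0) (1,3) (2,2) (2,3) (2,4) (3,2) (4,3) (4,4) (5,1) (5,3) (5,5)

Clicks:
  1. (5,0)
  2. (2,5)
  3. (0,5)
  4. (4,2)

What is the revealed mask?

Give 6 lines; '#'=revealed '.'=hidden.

Answer: ....##
....##
.....#
......
..#...
#.....

Derivation:
Click 1 (5,0) count=1: revealed 1 new [(5,0)] -> total=1
Click 2 (2,5) count=1: revealed 1 new [(2,5)] -> total=2
Click 3 (0,5) count=0: revealed 4 new [(0,4) (0,5) (1,4) (1,5)] -> total=6
Click 4 (4,2) count=4: revealed 1 new [(4,2)] -> total=7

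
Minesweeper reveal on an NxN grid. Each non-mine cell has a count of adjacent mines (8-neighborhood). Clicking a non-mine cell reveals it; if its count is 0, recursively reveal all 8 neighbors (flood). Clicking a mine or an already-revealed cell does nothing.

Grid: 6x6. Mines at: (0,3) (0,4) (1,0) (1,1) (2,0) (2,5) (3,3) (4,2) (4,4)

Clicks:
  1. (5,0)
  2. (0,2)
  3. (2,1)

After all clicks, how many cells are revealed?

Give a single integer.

Click 1 (5,0) count=0: revealed 6 new [(3,0) (3,1) (4,0) (4,1) (5,0) (5,1)] -> total=6
Click 2 (0,2) count=2: revealed 1 new [(0,2)] -> total=7
Click 3 (2,1) count=3: revealed 1 new [(2,1)] -> total=8

Answer: 8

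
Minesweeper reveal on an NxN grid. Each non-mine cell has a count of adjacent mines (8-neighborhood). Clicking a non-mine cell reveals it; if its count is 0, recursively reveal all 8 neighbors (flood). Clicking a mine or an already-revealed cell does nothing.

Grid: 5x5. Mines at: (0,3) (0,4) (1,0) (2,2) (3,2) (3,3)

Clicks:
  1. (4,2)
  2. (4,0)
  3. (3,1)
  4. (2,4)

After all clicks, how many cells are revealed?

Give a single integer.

Answer: 8

Derivation:
Click 1 (4,2) count=2: revealed 1 new [(4,2)] -> total=1
Click 2 (4,0) count=0: revealed 6 new [(2,0) (2,1) (3,0) (3,1) (4,0) (4,1)] -> total=7
Click 3 (3,1) count=2: revealed 0 new [(none)] -> total=7
Click 4 (2,4) count=1: revealed 1 new [(2,4)] -> total=8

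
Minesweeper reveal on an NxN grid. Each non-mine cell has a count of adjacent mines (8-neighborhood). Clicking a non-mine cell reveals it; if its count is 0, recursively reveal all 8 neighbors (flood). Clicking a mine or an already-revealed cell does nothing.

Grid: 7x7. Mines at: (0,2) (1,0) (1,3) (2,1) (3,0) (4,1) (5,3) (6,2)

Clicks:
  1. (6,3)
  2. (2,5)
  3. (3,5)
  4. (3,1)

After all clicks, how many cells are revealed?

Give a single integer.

Click 1 (6,3) count=2: revealed 1 new [(6,3)] -> total=1
Click 2 (2,5) count=0: revealed 27 new [(0,4) (0,5) (0,6) (1,4) (1,5) (1,6) (2,2) (2,3) (2,4) (2,5) (2,6) (3,2) (3,3) (3,4) (3,5) (3,6) (4,2) (4,3) (4,4) (4,5) (4,6) (5,4) (5,5) (5,6) (6,4) (6,5) (6,6)] -> total=28
Click 3 (3,5) count=0: revealed 0 new [(none)] -> total=28
Click 4 (3,1) count=3: revealed 1 new [(3,1)] -> total=29

Answer: 29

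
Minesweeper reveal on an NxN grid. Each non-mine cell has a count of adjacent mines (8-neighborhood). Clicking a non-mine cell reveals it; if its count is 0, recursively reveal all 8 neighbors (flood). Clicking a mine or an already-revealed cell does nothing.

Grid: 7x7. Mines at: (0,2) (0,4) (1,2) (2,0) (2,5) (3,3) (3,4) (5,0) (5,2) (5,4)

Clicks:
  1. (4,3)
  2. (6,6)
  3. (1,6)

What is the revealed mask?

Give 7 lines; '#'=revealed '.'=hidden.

Click 1 (4,3) count=4: revealed 1 new [(4,3)] -> total=1
Click 2 (6,6) count=0: revealed 8 new [(3,5) (3,6) (4,5) (4,6) (5,5) (5,6) (6,5) (6,6)] -> total=9
Click 3 (1,6) count=1: revealed 1 new [(1,6)] -> total=10

Answer: .......
......#
.......
.....##
...#.##
.....##
.....##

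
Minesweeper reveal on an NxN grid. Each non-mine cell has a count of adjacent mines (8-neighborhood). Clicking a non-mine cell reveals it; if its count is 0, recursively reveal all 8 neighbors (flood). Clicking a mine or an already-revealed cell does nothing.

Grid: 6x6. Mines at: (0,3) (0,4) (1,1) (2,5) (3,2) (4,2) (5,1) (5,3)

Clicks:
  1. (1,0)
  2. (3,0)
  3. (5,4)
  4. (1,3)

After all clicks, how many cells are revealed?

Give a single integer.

Answer: 9

Derivation:
Click 1 (1,0) count=1: revealed 1 new [(1,0)] -> total=1
Click 2 (3,0) count=0: revealed 6 new [(2,0) (2,1) (3,0) (3,1) (4,0) (4,1)] -> total=7
Click 3 (5,4) count=1: revealed 1 new [(5,4)] -> total=8
Click 4 (1,3) count=2: revealed 1 new [(1,3)] -> total=9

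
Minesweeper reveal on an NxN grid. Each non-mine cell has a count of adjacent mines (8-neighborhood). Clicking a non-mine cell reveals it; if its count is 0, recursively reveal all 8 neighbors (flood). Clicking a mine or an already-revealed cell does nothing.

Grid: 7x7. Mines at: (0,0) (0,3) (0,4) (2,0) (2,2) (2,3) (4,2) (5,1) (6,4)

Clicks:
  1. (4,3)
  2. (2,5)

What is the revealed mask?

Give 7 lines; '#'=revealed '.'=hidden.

Click 1 (4,3) count=1: revealed 1 new [(4,3)] -> total=1
Click 2 (2,5) count=0: revealed 21 new [(0,5) (0,6) (1,4) (1,5) (1,6) (2,4) (2,5) (2,6) (3,3) (3,4) (3,5) (3,6) (4,4) (4,5) (4,6) (5,3) (5,4) (5,5) (5,6) (6,5) (6,6)] -> total=22

Answer: .....##
....###
....###
...####
...####
...####
.....##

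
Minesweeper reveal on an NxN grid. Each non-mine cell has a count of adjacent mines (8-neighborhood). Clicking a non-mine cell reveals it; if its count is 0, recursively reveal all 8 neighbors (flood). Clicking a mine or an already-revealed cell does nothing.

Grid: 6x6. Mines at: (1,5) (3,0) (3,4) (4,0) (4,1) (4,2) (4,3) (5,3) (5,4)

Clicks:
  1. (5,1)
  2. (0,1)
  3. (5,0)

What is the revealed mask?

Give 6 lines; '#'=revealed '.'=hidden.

Answer: #####.
#####.
#####.
.###..
......
##....

Derivation:
Click 1 (5,1) count=3: revealed 1 new [(5,1)] -> total=1
Click 2 (0,1) count=0: revealed 18 new [(0,0) (0,1) (0,2) (0,3) (0,4) (1,0) (1,1) (1,2) (1,3) (1,4) (2,0) (2,1) (2,2) (2,3) (2,4) (3,1) (3,2) (3,3)] -> total=19
Click 3 (5,0) count=2: revealed 1 new [(5,0)] -> total=20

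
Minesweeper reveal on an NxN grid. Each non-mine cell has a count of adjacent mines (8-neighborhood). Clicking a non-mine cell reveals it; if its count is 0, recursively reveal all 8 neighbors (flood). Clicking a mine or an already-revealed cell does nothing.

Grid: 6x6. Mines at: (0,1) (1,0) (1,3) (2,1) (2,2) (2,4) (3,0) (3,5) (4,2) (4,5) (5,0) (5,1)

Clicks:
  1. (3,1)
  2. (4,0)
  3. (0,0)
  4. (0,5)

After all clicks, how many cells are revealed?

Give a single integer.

Answer: 7

Derivation:
Click 1 (3,1) count=4: revealed 1 new [(3,1)] -> total=1
Click 2 (4,0) count=3: revealed 1 new [(4,0)] -> total=2
Click 3 (0,0) count=2: revealed 1 new [(0,0)] -> total=3
Click 4 (0,5) count=0: revealed 4 new [(0,4) (0,5) (1,4) (1,5)] -> total=7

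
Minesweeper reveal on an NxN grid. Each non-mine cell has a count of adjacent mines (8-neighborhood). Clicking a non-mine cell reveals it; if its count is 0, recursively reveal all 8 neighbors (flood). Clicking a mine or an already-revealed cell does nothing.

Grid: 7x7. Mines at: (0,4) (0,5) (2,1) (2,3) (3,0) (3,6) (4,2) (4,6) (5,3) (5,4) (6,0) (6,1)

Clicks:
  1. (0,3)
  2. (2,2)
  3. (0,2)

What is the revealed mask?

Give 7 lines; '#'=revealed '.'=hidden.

Click 1 (0,3) count=1: revealed 1 new [(0,3)] -> total=1
Click 2 (2,2) count=2: revealed 1 new [(2,2)] -> total=2
Click 3 (0,2) count=0: revealed 7 new [(0,0) (0,1) (0,2) (1,0) (1,1) (1,2) (1,3)] -> total=9

Answer: ####...
####...
..#....
.......
.......
.......
.......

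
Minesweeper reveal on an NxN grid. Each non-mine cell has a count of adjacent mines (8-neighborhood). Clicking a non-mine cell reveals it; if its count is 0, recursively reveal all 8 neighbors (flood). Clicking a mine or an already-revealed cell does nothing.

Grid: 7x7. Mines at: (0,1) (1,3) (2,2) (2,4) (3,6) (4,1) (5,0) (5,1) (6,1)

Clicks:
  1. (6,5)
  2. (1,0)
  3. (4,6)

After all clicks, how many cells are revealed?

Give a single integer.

Click 1 (6,5) count=0: revealed 19 new [(3,2) (3,3) (3,4) (3,5) (4,2) (4,3) (4,4) (4,5) (4,6) (5,2) (5,3) (5,4) (5,5) (5,6) (6,2) (6,3) (6,4) (6,5) (6,6)] -> total=19
Click 2 (1,0) count=1: revealed 1 new [(1,0)] -> total=20
Click 3 (4,6) count=1: revealed 0 new [(none)] -> total=20

Answer: 20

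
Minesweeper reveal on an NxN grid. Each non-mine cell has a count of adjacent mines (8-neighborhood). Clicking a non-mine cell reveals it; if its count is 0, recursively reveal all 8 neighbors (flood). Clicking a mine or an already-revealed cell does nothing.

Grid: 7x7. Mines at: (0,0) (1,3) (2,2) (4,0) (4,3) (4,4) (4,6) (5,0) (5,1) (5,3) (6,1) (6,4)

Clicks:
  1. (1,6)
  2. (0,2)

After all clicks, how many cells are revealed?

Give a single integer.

Click 1 (1,6) count=0: revealed 12 new [(0,4) (0,5) (0,6) (1,4) (1,5) (1,6) (2,4) (2,5) (2,6) (3,4) (3,5) (3,6)] -> total=12
Click 2 (0,2) count=1: revealed 1 new [(0,2)] -> total=13

Answer: 13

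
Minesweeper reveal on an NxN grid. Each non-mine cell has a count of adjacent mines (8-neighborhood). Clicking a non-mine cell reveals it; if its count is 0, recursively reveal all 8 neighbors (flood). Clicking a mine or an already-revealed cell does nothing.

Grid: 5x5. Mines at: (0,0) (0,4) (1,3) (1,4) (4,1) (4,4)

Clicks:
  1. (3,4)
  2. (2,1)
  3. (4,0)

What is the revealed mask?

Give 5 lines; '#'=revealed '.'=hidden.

Click 1 (3,4) count=1: revealed 1 new [(3,4)] -> total=1
Click 2 (2,1) count=0: revealed 9 new [(1,0) (1,1) (1,2) (2,0) (2,1) (2,2) (3,0) (3,1) (3,2)] -> total=10
Click 3 (4,0) count=1: revealed 1 new [(4,0)] -> total=11

Answer: .....
###..
###..
###.#
#....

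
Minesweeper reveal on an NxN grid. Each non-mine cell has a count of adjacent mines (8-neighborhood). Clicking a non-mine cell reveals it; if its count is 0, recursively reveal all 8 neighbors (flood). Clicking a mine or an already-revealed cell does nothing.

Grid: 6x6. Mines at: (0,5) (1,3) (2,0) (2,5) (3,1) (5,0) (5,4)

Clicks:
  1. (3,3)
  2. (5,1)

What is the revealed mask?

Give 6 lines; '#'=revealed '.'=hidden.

Answer: ......
......
..###.
..###.
..###.
.#....

Derivation:
Click 1 (3,3) count=0: revealed 9 new [(2,2) (2,3) (2,4) (3,2) (3,3) (3,4) (4,2) (4,3) (4,4)] -> total=9
Click 2 (5,1) count=1: revealed 1 new [(5,1)] -> total=10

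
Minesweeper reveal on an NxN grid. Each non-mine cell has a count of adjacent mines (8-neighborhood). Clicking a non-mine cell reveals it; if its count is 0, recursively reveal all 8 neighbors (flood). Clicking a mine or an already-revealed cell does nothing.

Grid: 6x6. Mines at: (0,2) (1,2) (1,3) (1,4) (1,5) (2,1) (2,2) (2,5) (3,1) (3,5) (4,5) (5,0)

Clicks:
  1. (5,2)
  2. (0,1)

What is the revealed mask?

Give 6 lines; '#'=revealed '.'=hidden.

Click 1 (5,2) count=0: revealed 11 new [(3,2) (3,3) (3,4) (4,1) (4,2) (4,3) (4,4) (5,1) (5,2) (5,3) (5,4)] -> total=11
Click 2 (0,1) count=2: revealed 1 new [(0,1)] -> total=12

Answer: .#....
......
......
..###.
.####.
.####.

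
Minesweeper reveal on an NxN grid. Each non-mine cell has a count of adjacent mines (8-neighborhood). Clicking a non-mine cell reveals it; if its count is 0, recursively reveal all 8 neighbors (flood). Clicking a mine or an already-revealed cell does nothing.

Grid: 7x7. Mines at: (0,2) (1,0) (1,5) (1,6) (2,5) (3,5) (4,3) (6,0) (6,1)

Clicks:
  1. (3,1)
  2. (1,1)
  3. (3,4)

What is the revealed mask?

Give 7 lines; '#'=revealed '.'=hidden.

Click 1 (3,1) count=0: revealed 20 new [(1,1) (1,2) (1,3) (1,4) (2,0) (2,1) (2,2) (2,3) (2,4) (3,0) (3,1) (3,2) (3,3) (3,4) (4,0) (4,1) (4,2) (5,0) (5,1) (5,2)] -> total=20
Click 2 (1,1) count=2: revealed 0 new [(none)] -> total=20
Click 3 (3,4) count=3: revealed 0 new [(none)] -> total=20

Answer: .......
.####..
#####..
#####..
###....
###....
.......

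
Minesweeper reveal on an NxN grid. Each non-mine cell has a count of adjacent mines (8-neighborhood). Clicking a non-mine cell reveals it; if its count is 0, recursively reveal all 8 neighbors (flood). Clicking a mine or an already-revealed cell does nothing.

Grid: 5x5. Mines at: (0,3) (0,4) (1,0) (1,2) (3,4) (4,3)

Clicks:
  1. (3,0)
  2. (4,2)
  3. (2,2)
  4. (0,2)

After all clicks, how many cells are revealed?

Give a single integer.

Answer: 10

Derivation:
Click 1 (3,0) count=0: revealed 9 new [(2,0) (2,1) (2,2) (3,0) (3,1) (3,2) (4,0) (4,1) (4,2)] -> total=9
Click 2 (4,2) count=1: revealed 0 new [(none)] -> total=9
Click 3 (2,2) count=1: revealed 0 new [(none)] -> total=9
Click 4 (0,2) count=2: revealed 1 new [(0,2)] -> total=10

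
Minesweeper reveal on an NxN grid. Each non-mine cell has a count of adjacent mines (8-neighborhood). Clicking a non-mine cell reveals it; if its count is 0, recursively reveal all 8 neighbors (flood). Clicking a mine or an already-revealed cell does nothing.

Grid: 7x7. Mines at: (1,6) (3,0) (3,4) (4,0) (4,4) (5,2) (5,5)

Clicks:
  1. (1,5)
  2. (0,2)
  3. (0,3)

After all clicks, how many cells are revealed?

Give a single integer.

Answer: 24

Derivation:
Click 1 (1,5) count=1: revealed 1 new [(1,5)] -> total=1
Click 2 (0,2) count=0: revealed 23 new [(0,0) (0,1) (0,2) (0,3) (0,4) (0,5) (1,0) (1,1) (1,2) (1,3) (1,4) (2,0) (2,1) (2,2) (2,3) (2,4) (2,5) (3,1) (3,2) (3,3) (4,1) (4,2) (4,3)] -> total=24
Click 3 (0,3) count=0: revealed 0 new [(none)] -> total=24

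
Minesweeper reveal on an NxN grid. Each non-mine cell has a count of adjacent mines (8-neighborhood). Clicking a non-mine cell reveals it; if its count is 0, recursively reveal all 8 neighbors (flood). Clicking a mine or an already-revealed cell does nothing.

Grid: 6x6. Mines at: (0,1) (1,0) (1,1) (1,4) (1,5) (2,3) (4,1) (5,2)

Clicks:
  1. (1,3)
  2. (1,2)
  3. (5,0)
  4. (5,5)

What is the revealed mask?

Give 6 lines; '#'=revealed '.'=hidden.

Answer: ......
..##..
....##
...###
...###
#..###

Derivation:
Click 1 (1,3) count=2: revealed 1 new [(1,3)] -> total=1
Click 2 (1,2) count=3: revealed 1 new [(1,2)] -> total=2
Click 3 (5,0) count=1: revealed 1 new [(5,0)] -> total=3
Click 4 (5,5) count=0: revealed 11 new [(2,4) (2,5) (3,3) (3,4) (3,5) (4,3) (4,4) (4,5) (5,3) (5,4) (5,5)] -> total=14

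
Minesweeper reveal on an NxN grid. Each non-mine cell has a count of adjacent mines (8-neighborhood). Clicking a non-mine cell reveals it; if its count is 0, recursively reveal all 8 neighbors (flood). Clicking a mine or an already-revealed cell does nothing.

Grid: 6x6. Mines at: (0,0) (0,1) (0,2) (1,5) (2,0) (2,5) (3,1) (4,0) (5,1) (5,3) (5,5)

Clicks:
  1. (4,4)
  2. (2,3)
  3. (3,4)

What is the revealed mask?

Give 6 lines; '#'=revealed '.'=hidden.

Answer: ......
..###.
..###.
..###.
..###.
......

Derivation:
Click 1 (4,4) count=2: revealed 1 new [(4,4)] -> total=1
Click 2 (2,3) count=0: revealed 11 new [(1,2) (1,3) (1,4) (2,2) (2,3) (2,4) (3,2) (3,3) (3,4) (4,2) (4,3)] -> total=12
Click 3 (3,4) count=1: revealed 0 new [(none)] -> total=12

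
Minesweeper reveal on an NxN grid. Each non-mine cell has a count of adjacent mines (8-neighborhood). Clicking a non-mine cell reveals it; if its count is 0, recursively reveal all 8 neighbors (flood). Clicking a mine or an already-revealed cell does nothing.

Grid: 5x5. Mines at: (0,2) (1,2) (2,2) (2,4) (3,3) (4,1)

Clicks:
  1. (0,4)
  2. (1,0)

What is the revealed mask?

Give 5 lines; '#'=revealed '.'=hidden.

Answer: ##.##
##.##
##...
##...
.....

Derivation:
Click 1 (0,4) count=0: revealed 4 new [(0,3) (0,4) (1,3) (1,4)] -> total=4
Click 2 (1,0) count=0: revealed 8 new [(0,0) (0,1) (1,0) (1,1) (2,0) (2,1) (3,0) (3,1)] -> total=12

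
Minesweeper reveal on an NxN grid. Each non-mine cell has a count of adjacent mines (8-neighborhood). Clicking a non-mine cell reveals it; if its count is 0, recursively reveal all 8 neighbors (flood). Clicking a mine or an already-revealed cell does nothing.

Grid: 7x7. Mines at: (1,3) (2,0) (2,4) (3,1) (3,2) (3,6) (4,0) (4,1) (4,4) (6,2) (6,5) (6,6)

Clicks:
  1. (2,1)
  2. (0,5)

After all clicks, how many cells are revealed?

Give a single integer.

Answer: 9

Derivation:
Click 1 (2,1) count=3: revealed 1 new [(2,1)] -> total=1
Click 2 (0,5) count=0: revealed 8 new [(0,4) (0,5) (0,6) (1,4) (1,5) (1,6) (2,5) (2,6)] -> total=9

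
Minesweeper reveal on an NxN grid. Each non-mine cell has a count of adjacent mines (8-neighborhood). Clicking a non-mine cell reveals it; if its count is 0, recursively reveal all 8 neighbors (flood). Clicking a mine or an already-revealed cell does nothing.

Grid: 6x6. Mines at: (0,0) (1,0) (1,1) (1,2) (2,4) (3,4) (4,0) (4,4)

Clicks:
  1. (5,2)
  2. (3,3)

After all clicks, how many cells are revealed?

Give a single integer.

Click 1 (5,2) count=0: revealed 12 new [(2,1) (2,2) (2,3) (3,1) (3,2) (3,3) (4,1) (4,2) (4,3) (5,1) (5,2) (5,3)] -> total=12
Click 2 (3,3) count=3: revealed 0 new [(none)] -> total=12

Answer: 12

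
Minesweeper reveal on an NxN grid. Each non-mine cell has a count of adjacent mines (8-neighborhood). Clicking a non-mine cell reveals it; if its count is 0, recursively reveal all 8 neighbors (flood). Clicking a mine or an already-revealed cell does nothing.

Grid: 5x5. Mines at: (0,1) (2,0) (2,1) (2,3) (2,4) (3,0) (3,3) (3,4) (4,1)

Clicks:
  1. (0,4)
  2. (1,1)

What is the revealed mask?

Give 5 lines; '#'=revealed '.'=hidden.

Click 1 (0,4) count=0: revealed 6 new [(0,2) (0,3) (0,4) (1,2) (1,3) (1,4)] -> total=6
Click 2 (1,1) count=3: revealed 1 new [(1,1)] -> total=7

Answer: ..###
.####
.....
.....
.....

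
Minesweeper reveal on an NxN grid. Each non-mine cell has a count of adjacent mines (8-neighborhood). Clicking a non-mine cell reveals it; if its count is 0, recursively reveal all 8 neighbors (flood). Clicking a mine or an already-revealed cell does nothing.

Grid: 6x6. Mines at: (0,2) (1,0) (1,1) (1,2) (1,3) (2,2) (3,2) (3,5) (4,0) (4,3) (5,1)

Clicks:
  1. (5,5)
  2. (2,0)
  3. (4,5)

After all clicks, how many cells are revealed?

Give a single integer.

Click 1 (5,5) count=0: revealed 4 new [(4,4) (4,5) (5,4) (5,5)] -> total=4
Click 2 (2,0) count=2: revealed 1 new [(2,0)] -> total=5
Click 3 (4,5) count=1: revealed 0 new [(none)] -> total=5

Answer: 5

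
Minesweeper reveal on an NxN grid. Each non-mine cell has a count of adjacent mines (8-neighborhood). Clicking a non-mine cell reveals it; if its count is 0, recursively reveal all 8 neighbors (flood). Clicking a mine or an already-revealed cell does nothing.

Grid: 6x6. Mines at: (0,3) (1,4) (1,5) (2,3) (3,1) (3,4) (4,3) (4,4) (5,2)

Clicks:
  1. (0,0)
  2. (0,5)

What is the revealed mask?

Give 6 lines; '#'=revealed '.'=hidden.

Click 1 (0,0) count=0: revealed 9 new [(0,0) (0,1) (0,2) (1,0) (1,1) (1,2) (2,0) (2,1) (2,2)] -> total=9
Click 2 (0,5) count=2: revealed 1 new [(0,5)] -> total=10

Answer: ###..#
###...
###...
......
......
......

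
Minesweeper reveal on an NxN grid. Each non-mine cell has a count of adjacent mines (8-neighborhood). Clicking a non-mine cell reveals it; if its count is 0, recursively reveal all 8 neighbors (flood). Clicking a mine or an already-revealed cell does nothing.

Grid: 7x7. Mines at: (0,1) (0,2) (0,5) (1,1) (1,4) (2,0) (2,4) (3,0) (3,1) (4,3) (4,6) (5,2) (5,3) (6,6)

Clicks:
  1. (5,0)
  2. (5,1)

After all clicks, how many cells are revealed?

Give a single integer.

Answer: 6

Derivation:
Click 1 (5,0) count=0: revealed 6 new [(4,0) (4,1) (5,0) (5,1) (6,0) (6,1)] -> total=6
Click 2 (5,1) count=1: revealed 0 new [(none)] -> total=6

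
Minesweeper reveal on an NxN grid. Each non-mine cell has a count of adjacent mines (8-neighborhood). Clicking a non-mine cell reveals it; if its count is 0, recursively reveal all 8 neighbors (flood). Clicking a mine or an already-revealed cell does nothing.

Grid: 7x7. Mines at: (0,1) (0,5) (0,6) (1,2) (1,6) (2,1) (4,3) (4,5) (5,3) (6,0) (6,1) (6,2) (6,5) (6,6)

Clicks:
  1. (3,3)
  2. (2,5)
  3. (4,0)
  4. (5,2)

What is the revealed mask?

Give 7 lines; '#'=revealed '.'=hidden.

Click 1 (3,3) count=1: revealed 1 new [(3,3)] -> total=1
Click 2 (2,5) count=1: revealed 1 new [(2,5)] -> total=2
Click 3 (4,0) count=0: revealed 9 new [(3,0) (3,1) (3,2) (4,0) (4,1) (4,2) (5,0) (5,1) (5,2)] -> total=11
Click 4 (5,2) count=4: revealed 0 new [(none)] -> total=11

Answer: .......
.......
.....#.
####...
###....
###....
.......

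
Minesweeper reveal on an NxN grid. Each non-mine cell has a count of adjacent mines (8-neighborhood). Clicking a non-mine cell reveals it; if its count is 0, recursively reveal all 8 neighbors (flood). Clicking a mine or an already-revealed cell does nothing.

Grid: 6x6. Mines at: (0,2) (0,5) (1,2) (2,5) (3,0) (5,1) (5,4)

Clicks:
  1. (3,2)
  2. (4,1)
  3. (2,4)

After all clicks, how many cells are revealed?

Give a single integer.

Answer: 12

Derivation:
Click 1 (3,2) count=0: revealed 12 new [(2,1) (2,2) (2,3) (2,4) (3,1) (3,2) (3,3) (3,4) (4,1) (4,2) (4,3) (4,4)] -> total=12
Click 2 (4,1) count=2: revealed 0 new [(none)] -> total=12
Click 3 (2,4) count=1: revealed 0 new [(none)] -> total=12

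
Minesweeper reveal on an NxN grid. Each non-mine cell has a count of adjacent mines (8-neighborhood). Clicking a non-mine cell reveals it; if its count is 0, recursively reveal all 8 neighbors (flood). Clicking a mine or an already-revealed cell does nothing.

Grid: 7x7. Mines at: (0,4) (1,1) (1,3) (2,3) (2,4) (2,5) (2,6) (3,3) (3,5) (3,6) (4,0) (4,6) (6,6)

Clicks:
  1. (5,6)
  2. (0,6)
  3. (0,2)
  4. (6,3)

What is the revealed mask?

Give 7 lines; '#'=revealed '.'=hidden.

Answer: ..#..##
.....##
.......
.......
.#####.
#######
######.

Derivation:
Click 1 (5,6) count=2: revealed 1 new [(5,6)] -> total=1
Click 2 (0,6) count=0: revealed 4 new [(0,5) (0,6) (1,5) (1,6)] -> total=5
Click 3 (0,2) count=2: revealed 1 new [(0,2)] -> total=6
Click 4 (6,3) count=0: revealed 17 new [(4,1) (4,2) (4,3) (4,4) (4,5) (5,0) (5,1) (5,2) (5,3) (5,4) (5,5) (6,0) (6,1) (6,2) (6,3) (6,4) (6,5)] -> total=23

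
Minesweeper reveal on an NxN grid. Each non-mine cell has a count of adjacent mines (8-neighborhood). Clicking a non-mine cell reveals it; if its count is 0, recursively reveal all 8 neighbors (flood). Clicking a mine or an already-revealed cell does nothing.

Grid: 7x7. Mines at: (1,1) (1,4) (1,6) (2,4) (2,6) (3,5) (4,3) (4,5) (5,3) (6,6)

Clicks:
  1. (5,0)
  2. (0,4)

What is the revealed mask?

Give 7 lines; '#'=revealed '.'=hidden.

Click 1 (5,0) count=0: revealed 15 new [(2,0) (2,1) (2,2) (3,0) (3,1) (3,2) (4,0) (4,1) (4,2) (5,0) (5,1) (5,2) (6,0) (6,1) (6,2)] -> total=15
Click 2 (0,4) count=1: revealed 1 new [(0,4)] -> total=16

Answer: ....#..
.......
###....
###....
###....
###....
###....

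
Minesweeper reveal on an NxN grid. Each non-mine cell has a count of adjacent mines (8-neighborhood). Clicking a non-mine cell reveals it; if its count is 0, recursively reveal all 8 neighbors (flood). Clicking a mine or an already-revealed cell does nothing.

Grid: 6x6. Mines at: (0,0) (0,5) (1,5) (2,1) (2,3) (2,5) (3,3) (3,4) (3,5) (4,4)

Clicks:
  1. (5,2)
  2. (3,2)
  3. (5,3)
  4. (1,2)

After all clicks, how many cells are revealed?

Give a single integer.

Answer: 12

Derivation:
Click 1 (5,2) count=0: revealed 11 new [(3,0) (3,1) (3,2) (4,0) (4,1) (4,2) (4,3) (5,0) (5,1) (5,2) (5,3)] -> total=11
Click 2 (3,2) count=3: revealed 0 new [(none)] -> total=11
Click 3 (5,3) count=1: revealed 0 new [(none)] -> total=11
Click 4 (1,2) count=2: revealed 1 new [(1,2)] -> total=12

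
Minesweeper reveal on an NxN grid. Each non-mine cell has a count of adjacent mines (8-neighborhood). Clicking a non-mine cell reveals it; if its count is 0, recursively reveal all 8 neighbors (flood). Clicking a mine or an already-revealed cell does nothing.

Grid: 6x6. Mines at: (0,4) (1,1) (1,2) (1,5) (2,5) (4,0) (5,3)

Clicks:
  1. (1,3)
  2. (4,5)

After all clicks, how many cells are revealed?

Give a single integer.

Answer: 7

Derivation:
Click 1 (1,3) count=2: revealed 1 new [(1,3)] -> total=1
Click 2 (4,5) count=0: revealed 6 new [(3,4) (3,5) (4,4) (4,5) (5,4) (5,5)] -> total=7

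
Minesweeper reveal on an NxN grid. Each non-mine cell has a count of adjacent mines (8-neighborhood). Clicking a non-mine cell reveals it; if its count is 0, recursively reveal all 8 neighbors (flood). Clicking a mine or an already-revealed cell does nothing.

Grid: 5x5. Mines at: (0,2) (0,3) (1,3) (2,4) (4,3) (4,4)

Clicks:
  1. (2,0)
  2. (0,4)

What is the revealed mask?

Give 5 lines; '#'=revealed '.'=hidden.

Click 1 (2,0) count=0: revealed 14 new [(0,0) (0,1) (1,0) (1,1) (1,2) (2,0) (2,1) (2,2) (3,0) (3,1) (3,2) (4,0) (4,1) (4,2)] -> total=14
Click 2 (0,4) count=2: revealed 1 new [(0,4)] -> total=15

Answer: ##..#
###..
###..
###..
###..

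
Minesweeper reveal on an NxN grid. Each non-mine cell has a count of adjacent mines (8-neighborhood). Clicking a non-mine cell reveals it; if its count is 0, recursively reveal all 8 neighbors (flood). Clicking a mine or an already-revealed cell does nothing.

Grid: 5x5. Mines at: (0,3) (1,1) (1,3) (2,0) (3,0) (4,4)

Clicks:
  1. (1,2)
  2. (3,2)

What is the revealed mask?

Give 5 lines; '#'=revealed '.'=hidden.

Click 1 (1,2) count=3: revealed 1 new [(1,2)] -> total=1
Click 2 (3,2) count=0: revealed 9 new [(2,1) (2,2) (2,3) (3,1) (3,2) (3,3) (4,1) (4,2) (4,3)] -> total=10

Answer: .....
..#..
.###.
.###.
.###.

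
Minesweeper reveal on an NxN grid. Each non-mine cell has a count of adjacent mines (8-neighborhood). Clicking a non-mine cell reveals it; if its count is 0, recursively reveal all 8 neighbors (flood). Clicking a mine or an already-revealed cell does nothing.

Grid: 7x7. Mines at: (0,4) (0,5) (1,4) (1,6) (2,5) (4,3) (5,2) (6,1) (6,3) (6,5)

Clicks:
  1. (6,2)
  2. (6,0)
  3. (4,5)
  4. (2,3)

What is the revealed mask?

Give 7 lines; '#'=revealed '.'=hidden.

Click 1 (6,2) count=3: revealed 1 new [(6,2)] -> total=1
Click 2 (6,0) count=1: revealed 1 new [(6,0)] -> total=2
Click 3 (4,5) count=0: revealed 9 new [(3,4) (3,5) (3,6) (4,4) (4,5) (4,6) (5,4) (5,5) (5,6)] -> total=11
Click 4 (2,3) count=1: revealed 1 new [(2,3)] -> total=12

Answer: .......
.......
...#...
....###
....###
....###
#.#....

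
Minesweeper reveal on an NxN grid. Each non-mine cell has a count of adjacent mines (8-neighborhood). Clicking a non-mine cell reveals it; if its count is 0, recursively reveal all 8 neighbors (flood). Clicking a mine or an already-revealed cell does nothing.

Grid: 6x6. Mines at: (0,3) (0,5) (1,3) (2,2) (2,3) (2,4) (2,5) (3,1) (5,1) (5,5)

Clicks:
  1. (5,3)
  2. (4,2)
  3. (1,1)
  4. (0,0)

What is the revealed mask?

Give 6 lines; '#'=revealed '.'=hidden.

Answer: ###...
###...
##....
..###.
..###.
..###.

Derivation:
Click 1 (5,3) count=0: revealed 9 new [(3,2) (3,3) (3,4) (4,2) (4,3) (4,4) (5,2) (5,3) (5,4)] -> total=9
Click 2 (4,2) count=2: revealed 0 new [(none)] -> total=9
Click 3 (1,1) count=1: revealed 1 new [(1,1)] -> total=10
Click 4 (0,0) count=0: revealed 7 new [(0,0) (0,1) (0,2) (1,0) (1,2) (2,0) (2,1)] -> total=17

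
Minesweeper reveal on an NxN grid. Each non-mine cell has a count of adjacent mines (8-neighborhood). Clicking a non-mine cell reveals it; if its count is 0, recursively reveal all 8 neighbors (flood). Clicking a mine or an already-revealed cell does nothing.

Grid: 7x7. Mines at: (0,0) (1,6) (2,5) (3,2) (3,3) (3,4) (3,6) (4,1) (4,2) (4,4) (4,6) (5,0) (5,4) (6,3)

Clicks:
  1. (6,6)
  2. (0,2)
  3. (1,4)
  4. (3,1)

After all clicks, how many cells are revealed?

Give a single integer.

Click 1 (6,6) count=0: revealed 4 new [(5,5) (5,6) (6,5) (6,6)] -> total=4
Click 2 (0,2) count=0: revealed 14 new [(0,1) (0,2) (0,3) (0,4) (0,5) (1,1) (1,2) (1,3) (1,4) (1,5) (2,1) (2,2) (2,3) (2,4)] -> total=18
Click 3 (1,4) count=1: revealed 0 new [(none)] -> total=18
Click 4 (3,1) count=3: revealed 1 new [(3,1)] -> total=19

Answer: 19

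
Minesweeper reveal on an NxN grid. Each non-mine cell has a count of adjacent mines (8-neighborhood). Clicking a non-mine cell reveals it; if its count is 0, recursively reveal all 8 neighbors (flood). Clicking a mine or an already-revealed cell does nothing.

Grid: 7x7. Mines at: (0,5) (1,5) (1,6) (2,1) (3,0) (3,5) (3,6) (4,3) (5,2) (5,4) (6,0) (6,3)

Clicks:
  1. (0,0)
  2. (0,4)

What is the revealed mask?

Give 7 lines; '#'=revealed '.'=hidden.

Click 1 (0,0) count=0: revealed 16 new [(0,0) (0,1) (0,2) (0,3) (0,4) (1,0) (1,1) (1,2) (1,3) (1,4) (2,2) (2,3) (2,4) (3,2) (3,3) (3,4)] -> total=16
Click 2 (0,4) count=2: revealed 0 new [(none)] -> total=16

Answer: #####..
#####..
..###..
..###..
.......
.......
.......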